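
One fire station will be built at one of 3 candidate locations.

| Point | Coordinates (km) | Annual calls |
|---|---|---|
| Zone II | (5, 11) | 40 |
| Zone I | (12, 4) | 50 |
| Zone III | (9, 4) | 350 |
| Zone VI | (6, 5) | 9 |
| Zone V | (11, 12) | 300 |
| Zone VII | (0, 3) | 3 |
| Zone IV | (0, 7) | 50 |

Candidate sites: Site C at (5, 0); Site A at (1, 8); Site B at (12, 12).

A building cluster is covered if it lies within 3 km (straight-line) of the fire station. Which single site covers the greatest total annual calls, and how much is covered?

Site B, covering 300

Coverage radius r = 3 km; a point is covered iff (Δx)²+(Δy)² ≤ 3² = 9.
  Site C (5, 0): covers {none} → 0
  Site A (1, 8): covers {Zone IV} → 50
  Site B (12, 12): covers {Zone V} → 300
Maximum coverage at Site B: 300 annual calls.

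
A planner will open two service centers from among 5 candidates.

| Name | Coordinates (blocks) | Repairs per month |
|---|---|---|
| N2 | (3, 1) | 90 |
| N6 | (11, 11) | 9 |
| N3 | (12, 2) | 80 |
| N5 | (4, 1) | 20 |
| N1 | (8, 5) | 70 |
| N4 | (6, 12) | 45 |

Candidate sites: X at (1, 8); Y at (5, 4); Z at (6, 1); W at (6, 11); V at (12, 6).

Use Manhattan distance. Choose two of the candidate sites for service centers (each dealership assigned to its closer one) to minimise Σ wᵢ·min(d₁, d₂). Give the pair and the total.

{Z, W}, total 1380

Evaluate every pair (each demand assigned to the nearer of the two):
  {Z, W}: total = 1380
  {Z, V}: total = 1529
  {Y, V}: total = 1589
  {Y, W}: total = 1620
  {Y, Z}: total = 1672
  {X, Z}: total = 1812
  {X, Y}: total = 2052
  {X, V}: total = 2139
  {W, V}: total = 2170
  {X, W}: total = 2860
Best pair: {Z, W} with total 1380.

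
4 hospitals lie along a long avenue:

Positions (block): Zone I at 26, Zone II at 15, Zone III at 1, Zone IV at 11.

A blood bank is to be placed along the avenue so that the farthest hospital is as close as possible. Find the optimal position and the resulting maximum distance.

The 1-center on a line is the midpoint of the two extreme points: leftmost at 1, rightmost at 26.
Optimal location = (1 + 26)/2 = 13.5; maximum distance = (26 − 1)/2 = 12.5.

location 13.5, max distance 12.5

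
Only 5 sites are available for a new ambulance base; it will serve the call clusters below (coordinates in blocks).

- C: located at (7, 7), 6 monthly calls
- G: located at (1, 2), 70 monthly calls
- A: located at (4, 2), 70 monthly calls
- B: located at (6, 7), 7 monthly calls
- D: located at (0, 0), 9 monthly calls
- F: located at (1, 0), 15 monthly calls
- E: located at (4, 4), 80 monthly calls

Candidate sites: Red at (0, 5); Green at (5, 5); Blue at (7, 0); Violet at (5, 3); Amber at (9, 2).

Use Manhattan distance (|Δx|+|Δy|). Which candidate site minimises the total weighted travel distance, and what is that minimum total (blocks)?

Total weighted distance at each candidate:
  Red (0, 5): total = 1415
  Green (5, 5): total = 1200
  Blue (7, 0): total = 1721
  Violet (5, 3): total = 898
  Amber (9, 2): total = 1817
Minimum is at Violet with total 898 blocks.

Violet, total 898 blocks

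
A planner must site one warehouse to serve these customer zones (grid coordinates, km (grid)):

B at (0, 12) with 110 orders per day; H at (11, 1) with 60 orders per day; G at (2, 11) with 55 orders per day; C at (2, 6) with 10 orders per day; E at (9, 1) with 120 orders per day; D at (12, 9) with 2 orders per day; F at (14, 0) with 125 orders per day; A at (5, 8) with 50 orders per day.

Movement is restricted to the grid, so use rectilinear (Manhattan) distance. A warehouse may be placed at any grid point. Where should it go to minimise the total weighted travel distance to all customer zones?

(9, 1)

Manhattan distance separates: Σwᵢ(|x−xᵢ|+|y−yᵢ|) = Σwᵢ|x−xᵢ| + Σwᵢ|y−yᵢ|, so x and y are optimised independently as 1-D weighted medians.
Total weight W = 532; half = 266.
x-coordinate, sorted with cumulative weight:
  x=0 (B, w=110) cum 110
  x=2 (G, w=55) cum 165
  x=2 (C, w=10) cum 175
  x=5 (A, w=50) cum 225
  x=9 (E, w=120) cum 345  ← median
  x=11 (H, w=60) cum 405
  x=12 (D, w=2) cum 407
  x=14 (F, w=125) cum 532
⇒ x* = 9
y-coordinate, sorted with cumulative weight:
  y=0 (F, w=125) cum 125
  y=1 (H, w=60) cum 185
  y=1 (E, w=120) cum 305  ← median
  y=6 (C, w=10) cum 315
  y=8 (A, w=50) cum 365
  y=9 (D, w=2) cum 367
  y=11 (G, w=55) cum 422
  y=12 (B, w=110) cum 532
⇒ y* = 1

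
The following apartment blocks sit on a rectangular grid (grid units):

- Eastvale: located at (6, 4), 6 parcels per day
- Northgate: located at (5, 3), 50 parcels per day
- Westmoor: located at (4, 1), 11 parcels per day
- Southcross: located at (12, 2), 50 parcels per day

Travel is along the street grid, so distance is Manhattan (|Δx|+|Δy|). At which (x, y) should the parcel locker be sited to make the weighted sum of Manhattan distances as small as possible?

(5, 2)

Manhattan distance separates: Σwᵢ(|x−xᵢ|+|y−yᵢ|) = Σwᵢ|x−xᵢ| + Σwᵢ|y−yᵢ|, so x and y are optimised independently as 1-D weighted medians.
Total weight W = 117; half = 58.5.
x-coordinate, sorted with cumulative weight:
  x=4 (Westmoor, w=11) cum 11
  x=5 (Northgate, w=50) cum 61  ← median
  x=6 (Eastvale, w=6) cum 67
  x=12 (Southcross, w=50) cum 117
⇒ x* = 5
y-coordinate, sorted with cumulative weight:
  y=1 (Westmoor, w=11) cum 11
  y=2 (Southcross, w=50) cum 61  ← median
  y=3 (Northgate, w=50) cum 111
  y=4 (Eastvale, w=6) cum 117
⇒ y* = 2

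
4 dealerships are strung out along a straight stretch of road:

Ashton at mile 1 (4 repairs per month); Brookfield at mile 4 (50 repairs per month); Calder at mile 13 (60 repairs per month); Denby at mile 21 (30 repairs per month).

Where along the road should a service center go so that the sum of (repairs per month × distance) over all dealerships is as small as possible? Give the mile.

x = 13

For a sum of weighted absolute distances on a line, the optimum is the weighted median (not the mean). Total weight W = 144; half-weight = 72.
Sort by position and accumulate weight:
  mile 1 (Ashton, w=4) → cum 4
  mile 4 (Brookfield, w=50) → cum 54
  mile 13 (Calder, w=60) → cum 114  ≥ 72 → median here
  mile 21 (Denby, w=30) → cum 144
Optimal location: mile 13.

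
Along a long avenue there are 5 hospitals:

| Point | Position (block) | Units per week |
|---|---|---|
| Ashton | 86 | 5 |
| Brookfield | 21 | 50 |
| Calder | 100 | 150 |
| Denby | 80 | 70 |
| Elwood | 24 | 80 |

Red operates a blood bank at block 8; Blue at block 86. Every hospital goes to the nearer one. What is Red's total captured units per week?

130

The indifferent point is the midpoint (8+86)/2 = 47; hospitals left of it (closer to Red at 8) go to Red, those right go to Blue.
  Brookfield at 21 (w=50) → Red
  Elwood at 24 (w=80) → Red
  Denby at 80 (w=70) → Blue
  Ashton at 86 (w=5) → Blue
  Calder at 100 (w=150) → Blue
Red captures 130; Blue captures 225.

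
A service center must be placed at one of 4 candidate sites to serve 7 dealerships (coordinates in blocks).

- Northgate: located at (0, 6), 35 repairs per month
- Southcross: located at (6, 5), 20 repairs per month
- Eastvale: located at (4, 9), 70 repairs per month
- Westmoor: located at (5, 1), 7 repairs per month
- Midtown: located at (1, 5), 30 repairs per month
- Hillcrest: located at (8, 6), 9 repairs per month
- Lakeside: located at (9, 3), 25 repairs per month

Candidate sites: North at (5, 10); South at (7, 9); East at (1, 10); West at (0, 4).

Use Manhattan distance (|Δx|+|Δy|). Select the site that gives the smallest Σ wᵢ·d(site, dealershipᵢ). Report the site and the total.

Total weighted distance at each candidate:
  North (5, 10): total = 1246
  South (7, 9): total = 1266
  East (1, 10): total = 1370
  West (0, 4): total = 1296
Minimum is at North with total 1246 blocks.

North, total 1246 blocks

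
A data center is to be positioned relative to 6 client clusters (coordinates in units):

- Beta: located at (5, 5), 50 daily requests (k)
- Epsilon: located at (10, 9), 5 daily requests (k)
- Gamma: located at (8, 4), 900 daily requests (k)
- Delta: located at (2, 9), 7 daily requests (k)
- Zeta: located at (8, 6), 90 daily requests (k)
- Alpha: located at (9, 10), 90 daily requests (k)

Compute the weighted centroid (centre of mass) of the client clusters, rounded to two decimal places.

(7.92, 4.73)

The minimiser of Σwᵢ‖p−pᵢ‖² is the weighted centroid p* = (Σwᵢpᵢ)/(Σwᵢ).
Σwᵢ = 1142.
Σwᵢxᵢ = 50·5 + 5·10 + 900·8 + 7·2 + 90·8 + 90·9 = 9044.
Σwᵢyᵢ = 50·5 + 5·9 + 900·4 + 7·9 + 90·6 + 90·10 = 5398.
x* = 9044/1142 = 7.92, y* = 5398/1142 = 4.73.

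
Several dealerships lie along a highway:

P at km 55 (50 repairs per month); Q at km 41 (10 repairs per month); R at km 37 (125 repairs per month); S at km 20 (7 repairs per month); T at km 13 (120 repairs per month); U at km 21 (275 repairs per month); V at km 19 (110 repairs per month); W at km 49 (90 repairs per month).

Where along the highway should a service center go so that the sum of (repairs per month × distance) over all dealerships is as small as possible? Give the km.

x = 21

For a sum of weighted absolute distances on a line, the optimum is the weighted median (not the mean). Total weight W = 787; half-weight = 393.5.
Sort by position and accumulate weight:
  km 13 (T, w=120) → cum 120
  km 19 (V, w=110) → cum 230
  km 20 (S, w=7) → cum 237
  km 21 (U, w=275) → cum 512  ≥ 393.5 → median here
  km 37 (R, w=125) → cum 637
  km 41 (Q, w=10) → cum 647
  km 49 (W, w=90) → cum 737
  km 55 (P, w=50) → cum 787
Optimal location: km 21.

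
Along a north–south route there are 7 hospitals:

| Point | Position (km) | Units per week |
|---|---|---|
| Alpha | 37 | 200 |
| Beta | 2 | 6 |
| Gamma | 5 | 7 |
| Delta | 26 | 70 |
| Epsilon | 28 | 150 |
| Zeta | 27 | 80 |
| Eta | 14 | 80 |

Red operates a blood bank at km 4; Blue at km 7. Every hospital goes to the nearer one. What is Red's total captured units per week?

The indifferent point is the midpoint (4+7)/2 = 5.5; hospitals left of it (closer to Red at 4) go to Red, those right go to Blue.
  Beta at 2 (w=6) → Red
  Gamma at 5 (w=7) → Red
  Eta at 14 (w=80) → Blue
  Delta at 26 (w=70) → Blue
  Zeta at 27 (w=80) → Blue
  Epsilon at 28 (w=150) → Blue
  Alpha at 37 (w=200) → Blue
Red captures 13; Blue captures 580.

13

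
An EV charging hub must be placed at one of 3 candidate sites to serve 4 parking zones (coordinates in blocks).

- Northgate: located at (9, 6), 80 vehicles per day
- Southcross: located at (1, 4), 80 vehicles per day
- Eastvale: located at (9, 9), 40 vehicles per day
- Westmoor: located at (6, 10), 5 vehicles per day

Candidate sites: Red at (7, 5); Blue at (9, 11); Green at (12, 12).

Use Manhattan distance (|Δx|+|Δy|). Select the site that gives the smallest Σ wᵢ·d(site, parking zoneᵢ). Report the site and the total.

Total weighted distance at each candidate:
  Red (7, 5): total = 1070
  Blue (9, 11): total = 1700
  Green (12, 12): total = 2520
Minimum is at Red with total 1070 blocks.

Red, total 1070 blocks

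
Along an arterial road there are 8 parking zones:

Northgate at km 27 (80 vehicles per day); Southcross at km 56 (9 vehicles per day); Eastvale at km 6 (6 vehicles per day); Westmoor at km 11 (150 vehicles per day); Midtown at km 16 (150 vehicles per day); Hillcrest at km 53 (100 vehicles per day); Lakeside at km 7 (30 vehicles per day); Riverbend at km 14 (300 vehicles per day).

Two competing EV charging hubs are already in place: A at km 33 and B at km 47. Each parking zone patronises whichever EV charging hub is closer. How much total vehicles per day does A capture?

The indifferent point is the midpoint (33+47)/2 = 40; parking zones left of it (closer to A at 33) go to A, those right go to B.
  Eastvale at 6 (w=6) → A
  Lakeside at 7 (w=30) → A
  Westmoor at 11 (w=150) → A
  Riverbend at 14 (w=300) → A
  Midtown at 16 (w=150) → A
  Northgate at 27 (w=80) → A
  Hillcrest at 53 (w=100) → B
  Southcross at 56 (w=9) → B
A captures 716; B captures 109.

716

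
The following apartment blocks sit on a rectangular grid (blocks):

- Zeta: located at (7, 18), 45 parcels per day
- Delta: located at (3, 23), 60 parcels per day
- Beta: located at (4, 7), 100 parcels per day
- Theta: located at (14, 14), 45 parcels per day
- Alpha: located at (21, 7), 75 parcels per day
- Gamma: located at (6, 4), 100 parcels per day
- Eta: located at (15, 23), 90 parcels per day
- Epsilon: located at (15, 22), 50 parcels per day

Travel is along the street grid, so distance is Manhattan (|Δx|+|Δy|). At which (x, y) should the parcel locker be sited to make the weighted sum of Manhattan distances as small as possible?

Manhattan distance separates: Σwᵢ(|x−xᵢ|+|y−yᵢ|) = Σwᵢ|x−xᵢ| + Σwᵢ|y−yᵢ|, so x and y are optimised independently as 1-D weighted medians.
Total weight W = 565; half = 282.5.
x-coordinate, sorted with cumulative weight:
  x=3 (Delta, w=60) cum 60
  x=4 (Beta, w=100) cum 160
  x=6 (Gamma, w=100) cum 260
  x=7 (Zeta, w=45) cum 305  ← median
  x=14 (Theta, w=45) cum 350
  x=15 (Eta, w=90) cum 440
  x=15 (Epsilon, w=50) cum 490
  x=21 (Alpha, w=75) cum 565
⇒ x* = 7
y-coordinate, sorted with cumulative weight:
  y=4 (Gamma, w=100) cum 100
  y=7 (Beta, w=100) cum 200
  y=7 (Alpha, w=75) cum 275
  y=14 (Theta, w=45) cum 320  ← median
  y=18 (Zeta, w=45) cum 365
  y=22 (Epsilon, w=50) cum 415
  y=23 (Delta, w=60) cum 475
  y=23 (Eta, w=90) cum 565
⇒ y* = 14

(7, 14)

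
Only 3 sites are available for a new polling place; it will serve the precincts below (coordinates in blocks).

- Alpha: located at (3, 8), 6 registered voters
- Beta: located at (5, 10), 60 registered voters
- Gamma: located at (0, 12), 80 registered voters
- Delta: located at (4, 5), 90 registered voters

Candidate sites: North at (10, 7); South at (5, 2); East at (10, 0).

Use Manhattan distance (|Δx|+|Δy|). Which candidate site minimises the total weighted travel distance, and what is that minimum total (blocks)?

Total weighted distance at each candidate:
  North (10, 7): total = 2448
  South (5, 2): total = 2088
  East (10, 0): total = 3740
Minimum is at South with total 2088 blocks.

South, total 2088 blocks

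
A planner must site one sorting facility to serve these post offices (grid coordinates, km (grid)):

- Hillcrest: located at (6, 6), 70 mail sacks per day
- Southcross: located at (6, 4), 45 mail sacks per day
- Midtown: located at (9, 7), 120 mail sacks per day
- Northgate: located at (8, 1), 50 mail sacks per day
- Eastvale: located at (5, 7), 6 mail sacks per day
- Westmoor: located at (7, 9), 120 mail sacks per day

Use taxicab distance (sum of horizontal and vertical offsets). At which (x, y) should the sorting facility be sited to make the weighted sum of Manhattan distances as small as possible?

Manhattan distance separates: Σwᵢ(|x−xᵢ|+|y−yᵢ|) = Σwᵢ|x−xᵢ| + Σwᵢ|y−yᵢ|, so x and y are optimised independently as 1-D weighted medians.
Total weight W = 411; half = 205.5.
x-coordinate, sorted with cumulative weight:
  x=5 (Eastvale, w=6) cum 6
  x=6 (Hillcrest, w=70) cum 76
  x=6 (Southcross, w=45) cum 121
  x=7 (Westmoor, w=120) cum 241  ← median
  x=8 (Northgate, w=50) cum 291
  x=9 (Midtown, w=120) cum 411
⇒ x* = 7
y-coordinate, sorted with cumulative weight:
  y=1 (Northgate, w=50) cum 50
  y=4 (Southcross, w=45) cum 95
  y=6 (Hillcrest, w=70) cum 165
  y=7 (Midtown, w=120) cum 285  ← median
  y=7 (Eastvale, w=6) cum 291
  y=9 (Westmoor, w=120) cum 411
⇒ y* = 7

(7, 7)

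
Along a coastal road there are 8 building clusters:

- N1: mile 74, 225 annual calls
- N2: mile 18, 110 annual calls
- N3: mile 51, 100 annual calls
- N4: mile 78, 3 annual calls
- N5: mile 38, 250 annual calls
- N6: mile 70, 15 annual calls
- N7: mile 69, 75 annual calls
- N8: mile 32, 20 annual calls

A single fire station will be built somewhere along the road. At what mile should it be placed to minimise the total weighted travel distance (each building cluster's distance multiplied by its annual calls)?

x = 51

For a sum of weighted absolute distances on a line, the optimum is the weighted median (not the mean). Total weight W = 798; half-weight = 399.
Sort by position and accumulate weight:
  mile 18 (N2, w=110) → cum 110
  mile 32 (N8, w=20) → cum 130
  mile 38 (N5, w=250) → cum 380
  mile 51 (N3, w=100) → cum 480  ≥ 399 → median here
  mile 69 (N7, w=75) → cum 555
  mile 70 (N6, w=15) → cum 570
  mile 74 (N1, w=225) → cum 795
  mile 78 (N4, w=3) → cum 798
Optimal location: mile 51.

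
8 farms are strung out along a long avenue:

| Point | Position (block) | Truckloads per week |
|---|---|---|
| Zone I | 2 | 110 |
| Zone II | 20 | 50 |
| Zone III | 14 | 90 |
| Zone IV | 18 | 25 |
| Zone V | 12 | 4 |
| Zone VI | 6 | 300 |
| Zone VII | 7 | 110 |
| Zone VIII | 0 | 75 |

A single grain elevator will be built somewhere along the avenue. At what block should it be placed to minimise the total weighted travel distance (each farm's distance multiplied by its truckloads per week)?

x = 6

For a sum of weighted absolute distances on a line, the optimum is the weighted median (not the mean). Total weight W = 764; half-weight = 382.
Sort by position and accumulate weight:
  block 0 (Zone VIII, w=75) → cum 75
  block 2 (Zone I, w=110) → cum 185
  block 6 (Zone VI, w=300) → cum 485  ≥ 382 → median here
  block 7 (Zone VII, w=110) → cum 595
  block 12 (Zone V, w=4) → cum 599
  block 14 (Zone III, w=90) → cum 689
  block 18 (Zone IV, w=25) → cum 714
  block 20 (Zone II, w=50) → cum 764
Optimal location: block 6.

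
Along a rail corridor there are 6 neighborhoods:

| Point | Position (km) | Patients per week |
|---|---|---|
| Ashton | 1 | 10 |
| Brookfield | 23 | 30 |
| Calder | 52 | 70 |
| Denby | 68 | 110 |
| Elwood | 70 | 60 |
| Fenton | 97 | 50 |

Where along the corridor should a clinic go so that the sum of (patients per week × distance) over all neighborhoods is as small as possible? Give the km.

For a sum of weighted absolute distances on a line, the optimum is the weighted median (not the mean). Total weight W = 330; half-weight = 165.
Sort by position and accumulate weight:
  km 1 (Ashton, w=10) → cum 10
  km 23 (Brookfield, w=30) → cum 40
  km 52 (Calder, w=70) → cum 110
  km 68 (Denby, w=110) → cum 220  ≥ 165 → median here
  km 70 (Elwood, w=60) → cum 280
  km 97 (Fenton, w=50) → cum 330
Optimal location: km 68.

x = 68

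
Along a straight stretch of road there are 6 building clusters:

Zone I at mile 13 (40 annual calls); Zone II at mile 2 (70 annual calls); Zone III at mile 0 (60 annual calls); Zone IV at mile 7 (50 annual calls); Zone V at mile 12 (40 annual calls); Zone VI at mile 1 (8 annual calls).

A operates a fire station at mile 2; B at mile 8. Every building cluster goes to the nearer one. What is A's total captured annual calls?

138

The indifferent point is the midpoint (2+8)/2 = 5; building clusters left of it (closer to A at 2) go to A, those right go to B.
  Zone III at 0 (w=60) → A
  Zone VI at 1 (w=8) → A
  Zone II at 2 (w=70) → A
  Zone IV at 7 (w=50) → B
  Zone V at 12 (w=40) → B
  Zone I at 13 (w=40) → B
A captures 138; B captures 130.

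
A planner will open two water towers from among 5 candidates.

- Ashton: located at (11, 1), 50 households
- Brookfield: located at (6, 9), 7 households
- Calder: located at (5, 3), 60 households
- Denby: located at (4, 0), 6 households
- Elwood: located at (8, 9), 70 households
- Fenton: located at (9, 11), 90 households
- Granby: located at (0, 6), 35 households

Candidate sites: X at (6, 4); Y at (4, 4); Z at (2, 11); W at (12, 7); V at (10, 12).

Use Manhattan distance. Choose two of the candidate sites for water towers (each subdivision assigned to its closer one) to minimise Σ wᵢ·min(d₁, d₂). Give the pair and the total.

Evaluate every pair (each demand assigned to the nearer of the two):
  {X, V}: total = 1401
  {Y, V}: total = 1433
  {Y, W}: total = 1803
  {X, W}: total = 1871
  {X, Z}: total = 1956
  {Y, Z}: total = 2086
  {W, V}: total = 2134
  {Z, V}: total = 2155
  {X, Y}: total = 2179
  {Z, W}: total = 2425
Best pair: {X, V} with total 1401.

{X, V}, total 1401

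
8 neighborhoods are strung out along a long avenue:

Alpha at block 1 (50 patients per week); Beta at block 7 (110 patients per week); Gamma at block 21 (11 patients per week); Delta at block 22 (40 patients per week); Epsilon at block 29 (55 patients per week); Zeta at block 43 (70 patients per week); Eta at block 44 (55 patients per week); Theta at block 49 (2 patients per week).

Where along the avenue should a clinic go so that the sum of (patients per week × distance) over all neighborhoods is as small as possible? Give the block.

x = 22

For a sum of weighted absolute distances on a line, the optimum is the weighted median (not the mean). Total weight W = 393; half-weight = 196.5.
Sort by position and accumulate weight:
  block 1 (Alpha, w=50) → cum 50
  block 7 (Beta, w=110) → cum 160
  block 21 (Gamma, w=11) → cum 171
  block 22 (Delta, w=40) → cum 211  ≥ 196.5 → median here
  block 29 (Epsilon, w=55) → cum 266
  block 43 (Zeta, w=70) → cum 336
  block 44 (Eta, w=55) → cum 391
  block 49 (Theta, w=2) → cum 393
Optimal location: block 22.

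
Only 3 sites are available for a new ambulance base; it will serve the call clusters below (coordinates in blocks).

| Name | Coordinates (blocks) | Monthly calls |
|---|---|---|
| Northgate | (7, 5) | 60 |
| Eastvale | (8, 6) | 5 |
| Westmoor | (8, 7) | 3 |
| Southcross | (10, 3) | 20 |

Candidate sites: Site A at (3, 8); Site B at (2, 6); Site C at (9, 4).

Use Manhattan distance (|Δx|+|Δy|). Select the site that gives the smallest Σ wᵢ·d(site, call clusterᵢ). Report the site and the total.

Site C, total 247 blocks

Total weighted distance at each candidate:
  Site A (3, 8): total = 713
  Site B (2, 6): total = 631
  Site C (9, 4): total = 247
Minimum is at Site C with total 247 blocks.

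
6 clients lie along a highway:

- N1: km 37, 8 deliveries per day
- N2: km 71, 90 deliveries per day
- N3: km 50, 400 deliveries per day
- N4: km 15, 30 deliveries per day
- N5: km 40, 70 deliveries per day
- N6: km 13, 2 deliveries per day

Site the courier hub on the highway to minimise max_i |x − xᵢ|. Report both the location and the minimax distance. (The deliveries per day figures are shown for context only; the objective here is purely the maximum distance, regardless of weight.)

The 1-center on a line is the midpoint of the two extreme points: leftmost at 13, rightmost at 71.
Optimal location = (13 + 71)/2 = 42; maximum distance = (71 − 13)/2 = 29.

location 42, max distance 29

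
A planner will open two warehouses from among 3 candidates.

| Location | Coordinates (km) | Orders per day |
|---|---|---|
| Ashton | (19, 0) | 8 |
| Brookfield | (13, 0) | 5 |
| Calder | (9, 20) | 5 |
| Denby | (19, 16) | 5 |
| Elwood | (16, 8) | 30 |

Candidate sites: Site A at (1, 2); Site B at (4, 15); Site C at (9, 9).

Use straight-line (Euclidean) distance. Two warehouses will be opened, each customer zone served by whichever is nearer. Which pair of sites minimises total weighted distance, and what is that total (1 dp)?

{Site B, Site C}, total 465.4

Evaluate every pair (each demand assigned to the nearer of the two):
  {Site B, Site C}: total = 465.4
  {Site A, Site C}: total = 485.0
  {Site A, Site B}: total = 733.0
Best pair: {Site B, Site C} with total 465.4.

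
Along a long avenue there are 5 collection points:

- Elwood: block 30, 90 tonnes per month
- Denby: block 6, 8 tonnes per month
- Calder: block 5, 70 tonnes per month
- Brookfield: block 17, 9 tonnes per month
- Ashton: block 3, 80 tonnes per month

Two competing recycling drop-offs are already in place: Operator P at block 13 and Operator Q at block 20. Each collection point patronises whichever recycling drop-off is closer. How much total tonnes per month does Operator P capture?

The indifferent point is the midpoint (13+20)/2 = 16.5; collection points left of it (closer to Operator P at 13) go to Operator P, those right go to Operator Q.
  Ashton at 3 (w=80) → Operator P
  Calder at 5 (w=70) → Operator P
  Denby at 6 (w=8) → Operator P
  Brookfield at 17 (w=9) → Operator Q
  Elwood at 30 (w=90) → Operator Q
Operator P captures 158; Operator Q captures 99.

158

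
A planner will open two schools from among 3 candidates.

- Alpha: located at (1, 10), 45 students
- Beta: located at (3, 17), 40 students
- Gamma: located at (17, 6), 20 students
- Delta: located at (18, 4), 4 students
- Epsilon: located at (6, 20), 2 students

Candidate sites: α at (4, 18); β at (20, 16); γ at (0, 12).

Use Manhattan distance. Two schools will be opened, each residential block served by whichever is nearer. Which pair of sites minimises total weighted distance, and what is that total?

Evaluate every pair (each demand assigned to the nearer of the two):
  {α, γ}: total = 787
  {β, γ}: total = 799
  {α, β}: total = 899
Best pair: {α, γ} with total 787.

{α, γ}, total 787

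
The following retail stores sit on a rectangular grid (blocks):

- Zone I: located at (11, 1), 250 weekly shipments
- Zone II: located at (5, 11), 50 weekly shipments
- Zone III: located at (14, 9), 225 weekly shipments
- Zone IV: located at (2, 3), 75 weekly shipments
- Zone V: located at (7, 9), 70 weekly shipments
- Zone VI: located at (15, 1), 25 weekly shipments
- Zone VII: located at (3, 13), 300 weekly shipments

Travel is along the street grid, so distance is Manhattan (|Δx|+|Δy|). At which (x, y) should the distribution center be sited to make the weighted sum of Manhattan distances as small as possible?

Manhattan distance separates: Σwᵢ(|x−xᵢ|+|y−yᵢ|) = Σwᵢ|x−xᵢ| + Σwᵢ|y−yᵢ|, so x and y are optimised independently as 1-D weighted medians.
Total weight W = 995; half = 497.5.
x-coordinate, sorted with cumulative weight:
  x=2 (Zone IV, w=75) cum 75
  x=3 (Zone VII, w=300) cum 375
  x=5 (Zone II, w=50) cum 425
  x=7 (Zone V, w=70) cum 495
  x=11 (Zone I, w=250) cum 745  ← median
  x=14 (Zone III, w=225) cum 970
  x=15 (Zone VI, w=25) cum 995
⇒ x* = 11
y-coordinate, sorted with cumulative weight:
  y=1 (Zone I, w=250) cum 250
  y=1 (Zone VI, w=25) cum 275
  y=3 (Zone IV, w=75) cum 350
  y=9 (Zone III, w=225) cum 575  ← median
  y=9 (Zone V, w=70) cum 645
  y=11 (Zone II, w=50) cum 695
  y=13 (Zone VII, w=300) cum 995
⇒ y* = 9

(11, 9)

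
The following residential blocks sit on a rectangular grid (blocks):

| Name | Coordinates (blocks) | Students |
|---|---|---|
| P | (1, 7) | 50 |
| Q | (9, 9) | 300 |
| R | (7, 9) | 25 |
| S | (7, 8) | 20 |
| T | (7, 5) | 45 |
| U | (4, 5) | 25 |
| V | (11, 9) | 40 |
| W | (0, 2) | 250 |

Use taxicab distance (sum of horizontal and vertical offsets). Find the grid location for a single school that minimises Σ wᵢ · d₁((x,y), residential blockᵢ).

Manhattan distance separates: Σwᵢ(|x−xᵢ|+|y−yᵢ|) = Σwᵢ|x−xᵢ| + Σwᵢ|y−yᵢ|, so x and y are optimised independently as 1-D weighted medians.
Total weight W = 755; half = 377.5.
x-coordinate, sorted with cumulative weight:
  x=0 (W, w=250) cum 250
  x=1 (P, w=50) cum 300
  x=4 (U, w=25) cum 325
  x=7 (R, w=25) cum 350
  x=7 (S, w=20) cum 370
  x=7 (T, w=45) cum 415  ← median
  x=9 (Q, w=300) cum 715
  x=11 (V, w=40) cum 755
⇒ x* = 7
y-coordinate, sorted with cumulative weight:
  y=2 (W, w=250) cum 250
  y=5 (T, w=45) cum 295
  y=5 (U, w=25) cum 320
  y=7 (P, w=50) cum 370
  y=8 (S, w=20) cum 390  ← median
  y=9 (Q, w=300) cum 690
  y=9 (R, w=25) cum 715
  y=9 (V, w=40) cum 755
⇒ y* = 8

(7, 8)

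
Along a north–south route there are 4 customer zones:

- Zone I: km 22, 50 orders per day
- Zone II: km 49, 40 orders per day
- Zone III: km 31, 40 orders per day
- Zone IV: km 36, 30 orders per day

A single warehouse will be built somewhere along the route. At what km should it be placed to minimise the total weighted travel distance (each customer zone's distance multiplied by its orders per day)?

x = 31

For a sum of weighted absolute distances on a line, the optimum is the weighted median (not the mean). Total weight W = 160; half-weight = 80.
Sort by position and accumulate weight:
  km 22 (Zone I, w=50) → cum 50
  km 31 (Zone III, w=40) → cum 90  ≥ 80 → median here
  km 36 (Zone IV, w=30) → cum 120
  km 49 (Zone II, w=40) → cum 160
Optimal location: km 31.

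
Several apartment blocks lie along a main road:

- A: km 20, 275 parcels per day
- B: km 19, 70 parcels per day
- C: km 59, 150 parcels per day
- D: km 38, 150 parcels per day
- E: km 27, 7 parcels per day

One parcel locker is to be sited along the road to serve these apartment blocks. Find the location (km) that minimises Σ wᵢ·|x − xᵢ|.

For a sum of weighted absolute distances on a line, the optimum is the weighted median (not the mean). Total weight W = 652; half-weight = 326.
Sort by position and accumulate weight:
  km 19 (B, w=70) → cum 70
  km 20 (A, w=275) → cum 345  ≥ 326 → median here
  km 27 (E, w=7) → cum 352
  km 38 (D, w=150) → cum 502
  km 59 (C, w=150) → cum 652
Optimal location: km 20.

x = 20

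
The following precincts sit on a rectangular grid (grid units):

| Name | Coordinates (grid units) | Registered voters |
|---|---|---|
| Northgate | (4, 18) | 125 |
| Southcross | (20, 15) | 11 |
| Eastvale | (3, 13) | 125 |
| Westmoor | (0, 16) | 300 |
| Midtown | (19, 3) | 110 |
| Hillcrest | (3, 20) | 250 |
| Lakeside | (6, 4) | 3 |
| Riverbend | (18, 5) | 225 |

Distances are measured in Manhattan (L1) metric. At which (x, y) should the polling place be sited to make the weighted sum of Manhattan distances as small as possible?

Manhattan distance separates: Σwᵢ(|x−xᵢ|+|y−yᵢ|) = Σwᵢ|x−xᵢ| + Σwᵢ|y−yᵢ|, so x and y are optimised independently as 1-D weighted medians.
Total weight W = 1149; half = 574.5.
x-coordinate, sorted with cumulative weight:
  x=0 (Westmoor, w=300) cum 300
  x=3 (Eastvale, w=125) cum 425
  x=3 (Hillcrest, w=250) cum 675  ← median
  x=4 (Northgate, w=125) cum 800
  x=6 (Lakeside, w=3) cum 803
  x=18 (Riverbend, w=225) cum 1028
  x=19 (Midtown, w=110) cum 1138
  x=20 (Southcross, w=11) cum 1149
⇒ x* = 3
y-coordinate, sorted with cumulative weight:
  y=3 (Midtown, w=110) cum 110
  y=4 (Lakeside, w=3) cum 113
  y=5 (Riverbend, w=225) cum 338
  y=13 (Eastvale, w=125) cum 463
  y=15 (Southcross, w=11) cum 474
  y=16 (Westmoor, w=300) cum 774  ← median
  y=18 (Northgate, w=125) cum 899
  y=20 (Hillcrest, w=250) cum 1149
⇒ y* = 16

(3, 16)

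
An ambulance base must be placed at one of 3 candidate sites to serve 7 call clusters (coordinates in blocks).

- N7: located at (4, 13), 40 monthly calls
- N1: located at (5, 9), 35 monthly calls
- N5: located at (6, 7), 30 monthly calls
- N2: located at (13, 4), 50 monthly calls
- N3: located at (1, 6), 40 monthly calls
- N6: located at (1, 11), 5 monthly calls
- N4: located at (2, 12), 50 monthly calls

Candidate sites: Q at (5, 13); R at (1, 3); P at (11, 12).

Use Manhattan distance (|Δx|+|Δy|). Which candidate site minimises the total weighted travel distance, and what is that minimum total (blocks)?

Q, total 1910 blocks

Total weighted distance at each candidate:
  Q (5, 13): total = 1910
  R (1, 3): total = 2450
  P (11, 12): total = 2580
Minimum is at Q with total 1910 blocks.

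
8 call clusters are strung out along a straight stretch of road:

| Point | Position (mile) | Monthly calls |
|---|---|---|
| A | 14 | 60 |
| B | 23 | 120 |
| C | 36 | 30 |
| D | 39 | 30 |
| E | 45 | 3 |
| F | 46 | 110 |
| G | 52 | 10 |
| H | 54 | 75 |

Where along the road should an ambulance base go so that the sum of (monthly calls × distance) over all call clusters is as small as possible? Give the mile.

x = 39

For a sum of weighted absolute distances on a line, the optimum is the weighted median (not the mean). Total weight W = 438; half-weight = 219.
Sort by position and accumulate weight:
  mile 14 (A, w=60) → cum 60
  mile 23 (B, w=120) → cum 180
  mile 36 (C, w=30) → cum 210
  mile 39 (D, w=30) → cum 240  ≥ 219 → median here
  mile 45 (E, w=3) → cum 243
  mile 46 (F, w=110) → cum 353
  mile 52 (G, w=10) → cum 363
  mile 54 (H, w=75) → cum 438
Optimal location: mile 39.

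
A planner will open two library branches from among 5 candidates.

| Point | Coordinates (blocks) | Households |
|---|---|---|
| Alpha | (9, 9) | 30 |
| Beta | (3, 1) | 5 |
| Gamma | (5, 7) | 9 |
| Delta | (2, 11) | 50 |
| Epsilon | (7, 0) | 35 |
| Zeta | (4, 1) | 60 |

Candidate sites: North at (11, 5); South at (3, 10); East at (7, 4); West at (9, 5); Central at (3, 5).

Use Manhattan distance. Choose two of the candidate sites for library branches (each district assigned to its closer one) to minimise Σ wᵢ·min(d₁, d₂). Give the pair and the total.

Evaluate every pair (each demand assigned to the nearer of the two):
  {South, East}: total = 890
  {South, Central}: total = 981
  {East, Central}: total = 1056
  {West, Central}: total = 1071
  {South, West}: total = 1095
  {North, Central}: total = 1201
  {North, South}: total = 1285
  {East, West}: total = 1300
  {North, East}: total = 1360
  {North, West}: total = 1659
Best pair: {South, East} with total 890.

{South, East}, total 890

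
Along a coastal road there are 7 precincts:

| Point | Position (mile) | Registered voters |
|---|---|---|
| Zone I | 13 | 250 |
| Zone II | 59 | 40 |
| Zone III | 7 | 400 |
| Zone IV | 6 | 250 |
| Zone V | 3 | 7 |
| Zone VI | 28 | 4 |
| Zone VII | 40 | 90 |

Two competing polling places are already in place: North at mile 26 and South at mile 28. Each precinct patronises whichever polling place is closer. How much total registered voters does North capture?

The indifferent point is the midpoint (26+28)/2 = 27; precincts left of it (closer to North at 26) go to North, those right go to South.
  Zone V at 3 (w=7) → North
  Zone IV at 6 (w=250) → North
  Zone III at 7 (w=400) → North
  Zone I at 13 (w=250) → North
  Zone VI at 28 (w=4) → South
  Zone VII at 40 (w=90) → South
  Zone II at 59 (w=40) → South
North captures 907; South captures 134.

907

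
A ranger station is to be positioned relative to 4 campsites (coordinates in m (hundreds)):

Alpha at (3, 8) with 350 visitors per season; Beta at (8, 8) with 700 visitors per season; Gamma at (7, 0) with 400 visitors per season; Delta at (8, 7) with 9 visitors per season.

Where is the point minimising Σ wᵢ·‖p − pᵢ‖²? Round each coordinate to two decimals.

The minimiser of Σwᵢ‖p−pᵢ‖² is the weighted centroid p* = (Σwᵢpᵢ)/(Σwᵢ).
Σwᵢ = 1459.
Σwᵢxᵢ = 350·3 + 700·8 + 400·7 + 9·8 = 9522.
Σwᵢyᵢ = 350·8 + 700·8 + 400·0 + 9·7 = 8463.
x* = 9522/1459 = 6.53, y* = 8463/1459 = 5.80.

(6.53, 5.80)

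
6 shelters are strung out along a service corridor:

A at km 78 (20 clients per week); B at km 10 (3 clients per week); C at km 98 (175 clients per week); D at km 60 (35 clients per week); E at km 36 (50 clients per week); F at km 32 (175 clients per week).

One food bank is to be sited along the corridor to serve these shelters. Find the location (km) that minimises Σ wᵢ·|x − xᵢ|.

x = 60

For a sum of weighted absolute distances on a line, the optimum is the weighted median (not the mean). Total weight W = 458; half-weight = 229.
Sort by position and accumulate weight:
  km 10 (B, w=3) → cum 3
  km 32 (F, w=175) → cum 178
  km 36 (E, w=50) → cum 228
  km 60 (D, w=35) → cum 263  ≥ 229 → median here
  km 78 (A, w=20) → cum 283
  km 98 (C, w=175) → cum 458
Optimal location: km 60.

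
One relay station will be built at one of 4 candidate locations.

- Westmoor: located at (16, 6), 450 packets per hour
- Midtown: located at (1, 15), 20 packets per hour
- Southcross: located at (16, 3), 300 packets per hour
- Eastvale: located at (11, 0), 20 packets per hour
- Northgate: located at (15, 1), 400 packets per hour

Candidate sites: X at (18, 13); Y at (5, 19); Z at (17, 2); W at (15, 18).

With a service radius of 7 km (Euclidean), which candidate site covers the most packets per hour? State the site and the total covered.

Z, covering 1170

Coverage radius r = 7 km; a point is covered iff (Δx)²+(Δy)² ≤ 7² = 49.
  X (18, 13): covers {none} → 0
  Y (5, 19): covers {Midtown} → 20
  Z (17, 2): covers {Westmoor, Southcross, Eastvale, Northgate} → 1170
  W (15, 18): covers {none} → 0
Maximum coverage at Z: 1170 packets per hour.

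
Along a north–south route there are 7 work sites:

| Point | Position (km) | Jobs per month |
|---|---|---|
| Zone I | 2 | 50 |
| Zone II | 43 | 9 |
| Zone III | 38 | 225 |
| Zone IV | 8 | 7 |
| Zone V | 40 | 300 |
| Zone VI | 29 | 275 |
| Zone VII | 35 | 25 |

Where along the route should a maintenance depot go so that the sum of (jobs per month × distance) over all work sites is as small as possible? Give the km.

x = 38

For a sum of weighted absolute distances on a line, the optimum is the weighted median (not the mean). Total weight W = 891; half-weight = 445.5.
Sort by position and accumulate weight:
  km 2 (Zone I, w=50) → cum 50
  km 8 (Zone IV, w=7) → cum 57
  km 29 (Zone VI, w=275) → cum 332
  km 35 (Zone VII, w=25) → cum 357
  km 38 (Zone III, w=225) → cum 582  ≥ 445.5 → median here
  km 40 (Zone V, w=300) → cum 882
  km 43 (Zone II, w=9) → cum 891
Optimal location: km 38.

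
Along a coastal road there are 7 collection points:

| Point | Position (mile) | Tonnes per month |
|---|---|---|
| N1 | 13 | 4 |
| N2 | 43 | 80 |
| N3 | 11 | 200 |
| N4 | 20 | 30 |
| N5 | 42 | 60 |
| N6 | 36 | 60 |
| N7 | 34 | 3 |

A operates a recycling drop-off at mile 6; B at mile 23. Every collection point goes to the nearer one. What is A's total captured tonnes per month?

204

The indifferent point is the midpoint (6+23)/2 = 14.5; collection points left of it (closer to A at 6) go to A, those right go to B.
  N3 at 11 (w=200) → A
  N1 at 13 (w=4) → A
  N4 at 20 (w=30) → B
  N7 at 34 (w=3) → B
  N6 at 36 (w=60) → B
  N5 at 42 (w=60) → B
  N2 at 43 (w=80) → B
A captures 204; B captures 233.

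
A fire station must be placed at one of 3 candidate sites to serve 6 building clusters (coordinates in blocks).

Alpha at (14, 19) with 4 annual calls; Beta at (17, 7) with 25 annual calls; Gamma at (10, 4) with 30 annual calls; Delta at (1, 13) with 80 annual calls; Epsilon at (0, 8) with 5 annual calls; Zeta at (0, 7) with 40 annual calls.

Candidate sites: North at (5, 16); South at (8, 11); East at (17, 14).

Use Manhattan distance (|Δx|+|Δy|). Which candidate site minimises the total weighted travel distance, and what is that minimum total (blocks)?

South, total 1906 blocks

Total weighted distance at each candidate:
  North (5, 16): total = 2268
  South (8, 11): total = 1906
  East (17, 14): total = 3152
Minimum is at South with total 1906 blocks.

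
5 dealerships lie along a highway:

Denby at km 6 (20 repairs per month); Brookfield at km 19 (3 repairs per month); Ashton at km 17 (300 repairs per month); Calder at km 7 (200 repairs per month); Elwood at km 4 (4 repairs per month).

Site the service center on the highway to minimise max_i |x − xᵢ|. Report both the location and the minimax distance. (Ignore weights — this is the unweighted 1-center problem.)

location 11.5, max distance 7.5

The 1-center on a line is the midpoint of the two extreme points: leftmost at 4, rightmost at 19.
Optimal location = (4 + 19)/2 = 11.5; maximum distance = (19 − 4)/2 = 7.5.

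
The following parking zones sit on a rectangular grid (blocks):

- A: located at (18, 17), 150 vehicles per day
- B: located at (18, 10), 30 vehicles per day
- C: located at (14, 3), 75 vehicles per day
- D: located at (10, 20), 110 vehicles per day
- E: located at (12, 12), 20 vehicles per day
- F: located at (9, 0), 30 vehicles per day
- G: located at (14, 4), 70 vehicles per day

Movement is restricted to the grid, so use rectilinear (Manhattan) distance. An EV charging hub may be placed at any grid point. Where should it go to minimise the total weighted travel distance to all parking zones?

Manhattan distance separates: Σwᵢ(|x−xᵢ|+|y−yᵢ|) = Σwᵢ|x−xᵢ| + Σwᵢ|y−yᵢ|, so x and y are optimised independently as 1-D weighted medians.
Total weight W = 485; half = 242.5.
x-coordinate, sorted with cumulative weight:
  x=9 (F, w=30) cum 30
  x=10 (D, w=110) cum 140
  x=12 (E, w=20) cum 160
  x=14 (C, w=75) cum 235
  x=14 (G, w=70) cum 305  ← median
  x=18 (A, w=150) cum 455
  x=18 (B, w=30) cum 485
⇒ x* = 14
y-coordinate, sorted with cumulative weight:
  y=0 (F, w=30) cum 30
  y=3 (C, w=75) cum 105
  y=4 (G, w=70) cum 175
  y=10 (B, w=30) cum 205
  y=12 (E, w=20) cum 225
  y=17 (A, w=150) cum 375  ← median
  y=20 (D, w=110) cum 485
⇒ y* = 17

(14, 17)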